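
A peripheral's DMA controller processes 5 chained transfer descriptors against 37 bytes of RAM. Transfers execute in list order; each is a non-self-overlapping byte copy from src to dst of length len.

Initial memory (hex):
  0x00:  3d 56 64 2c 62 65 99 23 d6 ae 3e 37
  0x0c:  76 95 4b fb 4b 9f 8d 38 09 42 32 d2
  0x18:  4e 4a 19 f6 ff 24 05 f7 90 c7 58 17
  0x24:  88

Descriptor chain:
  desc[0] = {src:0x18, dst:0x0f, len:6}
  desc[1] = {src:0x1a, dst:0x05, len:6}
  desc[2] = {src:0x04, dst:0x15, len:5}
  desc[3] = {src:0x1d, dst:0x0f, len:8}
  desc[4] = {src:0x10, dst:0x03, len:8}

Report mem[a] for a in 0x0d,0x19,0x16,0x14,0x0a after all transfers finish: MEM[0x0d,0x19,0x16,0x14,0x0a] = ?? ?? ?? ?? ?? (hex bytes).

#0 dst[0x0f+6] := {0x4e,0x4a,0x19,0xf6,0xff,0x24}
#1 dst[0x05+6] := {0x19,0xf6,0xff,0x24,0x05,0xf7}
#2 dst[0x15+5] := {0x62,0x19,0xf6,0xff,0x24}
#3 dst[0x0f+8] := {0x24,0x05,0xf7,0x90,0xc7,0x58,0x17,0x88}
#4 dst[0x03+8] := {0x05,0xf7,0x90,0xc7,0x58,0x17,0x88,0xf6}
query mem[0x0d]=0x95, mem[0x19]=0x24, mem[0x16]=0x88, mem[0x14]=0x58, mem[0x0a]=0xf6

MEM[0x0d,0x19,0x16,0x14,0x0a] = 95 24 88 58 f6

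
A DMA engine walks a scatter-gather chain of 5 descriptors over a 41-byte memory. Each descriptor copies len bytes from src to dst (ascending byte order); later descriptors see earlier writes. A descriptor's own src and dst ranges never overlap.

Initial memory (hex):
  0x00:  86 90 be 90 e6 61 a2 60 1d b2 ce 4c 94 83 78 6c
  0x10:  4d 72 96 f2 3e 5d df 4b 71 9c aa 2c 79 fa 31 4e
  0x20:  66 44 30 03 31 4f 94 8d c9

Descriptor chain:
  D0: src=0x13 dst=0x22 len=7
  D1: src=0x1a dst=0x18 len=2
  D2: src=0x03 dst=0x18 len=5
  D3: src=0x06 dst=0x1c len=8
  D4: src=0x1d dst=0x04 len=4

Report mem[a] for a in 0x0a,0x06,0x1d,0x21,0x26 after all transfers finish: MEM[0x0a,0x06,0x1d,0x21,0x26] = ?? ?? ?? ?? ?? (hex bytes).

MEM[0x0a,0x06,0x1d,0x21,0x26] = ce b2 60 4c 4b

#0 dst[0x22+7] := {0xf2,0x3e,0x5d,0xdf,0x4b,0x71,0x9c}
#1 dst[0x18+2] := {0xaa,0x2c}
#2 dst[0x18+5] := {0x90,0xe6,0x61,0xa2,0x60}
#3 dst[0x1c+8] := {0xa2,0x60,0x1d,0xb2,0xce,0x4c,0x94,0x83}
#4 dst[0x04+4] := {0x60,0x1d,0xb2,0xce}
query mem[0x0a]=0xce, mem[0x06]=0xb2, mem[0x1d]=0x60, mem[0x21]=0x4c, mem[0x26]=0x4b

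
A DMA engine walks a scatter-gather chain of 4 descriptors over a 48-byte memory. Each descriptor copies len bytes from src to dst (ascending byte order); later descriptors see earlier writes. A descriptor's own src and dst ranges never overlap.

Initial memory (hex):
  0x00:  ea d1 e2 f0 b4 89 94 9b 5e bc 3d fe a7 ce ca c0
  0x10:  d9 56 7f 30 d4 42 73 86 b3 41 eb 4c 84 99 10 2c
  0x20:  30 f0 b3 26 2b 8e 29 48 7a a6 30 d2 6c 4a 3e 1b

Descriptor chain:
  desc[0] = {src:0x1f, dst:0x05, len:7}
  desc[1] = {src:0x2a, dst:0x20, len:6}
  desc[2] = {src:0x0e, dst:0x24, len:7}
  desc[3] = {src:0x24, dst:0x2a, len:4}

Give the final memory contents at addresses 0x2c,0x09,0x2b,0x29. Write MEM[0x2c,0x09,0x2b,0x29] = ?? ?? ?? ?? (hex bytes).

D0: mem[0x05..0x0b] <- [2c 30 f0 b3 26 2b 8e]
D1: mem[0x20..0x25] <- [30 d2 6c 4a 3e 1b]
D2: mem[0x24..0x2a] <- [ca c0 d9 56 7f 30 d4]
D3: mem[0x2a..0x2d] <- [ca c0 d9 56]
query mem[0x2c]=0xd9, mem[0x09]=0x26, mem[0x2b]=0xc0, mem[0x29]=0x30

MEM[0x2c,0x09,0x2b,0x29] = d9 26 c0 30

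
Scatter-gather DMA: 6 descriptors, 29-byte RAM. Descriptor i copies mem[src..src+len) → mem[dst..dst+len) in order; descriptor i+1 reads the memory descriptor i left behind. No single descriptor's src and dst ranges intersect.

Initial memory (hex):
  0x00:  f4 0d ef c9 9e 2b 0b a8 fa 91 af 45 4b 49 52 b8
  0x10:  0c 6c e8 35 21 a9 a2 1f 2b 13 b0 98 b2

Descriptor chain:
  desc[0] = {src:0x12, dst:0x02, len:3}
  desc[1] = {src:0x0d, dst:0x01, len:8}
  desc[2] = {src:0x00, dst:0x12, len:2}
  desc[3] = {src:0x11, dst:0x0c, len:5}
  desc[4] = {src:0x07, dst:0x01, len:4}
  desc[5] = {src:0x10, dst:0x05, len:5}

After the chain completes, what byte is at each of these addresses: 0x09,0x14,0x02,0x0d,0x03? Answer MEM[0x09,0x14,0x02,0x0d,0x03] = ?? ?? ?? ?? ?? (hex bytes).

[0] 0x12->0x02 len=3 : e8 35 21
[1] 0x0d->0x01 len=8 : 49 52 b8 0c 6c e8 35 21
[2] 0x00->0x12 len=2 : f4 49
[3] 0x11->0x0c len=5 : 6c f4 49 21 a9
[4] 0x07->0x01 len=4 : 35 21 91 af
[5] 0x10->0x05 len=5 : a9 6c f4 49 21
query mem[0x09]=0x21, mem[0x14]=0x21, mem[0x02]=0x21, mem[0x0d]=0xf4, mem[0x03]=0x91

MEM[0x09,0x14,0x02,0x0d,0x03] = 21 21 21 f4 91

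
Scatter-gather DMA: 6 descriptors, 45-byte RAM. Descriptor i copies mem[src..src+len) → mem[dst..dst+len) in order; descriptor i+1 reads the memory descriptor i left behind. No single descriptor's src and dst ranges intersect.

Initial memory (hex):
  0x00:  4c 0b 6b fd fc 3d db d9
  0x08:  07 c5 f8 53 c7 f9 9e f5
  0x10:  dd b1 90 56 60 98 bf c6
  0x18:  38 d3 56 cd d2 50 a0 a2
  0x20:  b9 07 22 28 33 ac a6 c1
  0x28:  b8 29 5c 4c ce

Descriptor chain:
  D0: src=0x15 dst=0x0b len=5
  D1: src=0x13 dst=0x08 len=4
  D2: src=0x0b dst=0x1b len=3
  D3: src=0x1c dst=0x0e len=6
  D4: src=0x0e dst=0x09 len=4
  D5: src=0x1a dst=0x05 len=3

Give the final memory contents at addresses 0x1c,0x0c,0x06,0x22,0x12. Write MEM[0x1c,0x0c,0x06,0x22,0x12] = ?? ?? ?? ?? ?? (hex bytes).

[0] 0x15->0x0b len=5 : 98 bf c6 38 d3
[1] 0x13->0x08 len=4 : 56 60 98 bf
[2] 0x0b->0x1b len=3 : bf bf c6
[3] 0x1c->0x0e len=6 : bf c6 a0 a2 b9 07
[4] 0x0e->0x09 len=4 : bf c6 a0 a2
[5] 0x1a->0x05 len=3 : 56 bf bf
query mem[0x1c]=0xbf, mem[0x0c]=0xa2, mem[0x06]=0xbf, mem[0x22]=0x22, mem[0x12]=0xb9

MEM[0x1c,0x0c,0x06,0x22,0x12] = bf a2 bf 22 b9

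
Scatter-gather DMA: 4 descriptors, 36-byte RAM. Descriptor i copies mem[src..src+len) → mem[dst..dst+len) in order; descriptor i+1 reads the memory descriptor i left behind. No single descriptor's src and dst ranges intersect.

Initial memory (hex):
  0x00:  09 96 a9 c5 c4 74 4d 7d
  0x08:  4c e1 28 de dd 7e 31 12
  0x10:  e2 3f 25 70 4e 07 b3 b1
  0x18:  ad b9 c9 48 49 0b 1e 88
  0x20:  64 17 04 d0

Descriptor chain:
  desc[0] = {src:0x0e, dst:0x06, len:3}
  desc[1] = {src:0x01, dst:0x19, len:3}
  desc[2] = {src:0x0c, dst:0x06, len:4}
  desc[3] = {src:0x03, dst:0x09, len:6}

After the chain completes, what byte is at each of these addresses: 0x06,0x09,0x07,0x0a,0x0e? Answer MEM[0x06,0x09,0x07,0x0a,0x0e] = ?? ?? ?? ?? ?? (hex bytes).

D0: mem[0x06..0x08] <- [31 12 e2]
D1: mem[0x19..0x1b] <- [96 a9 c5]
D2: mem[0x06..0x09] <- [dd 7e 31 12]
D3: mem[0x09..0x0e] <- [c5 c4 74 dd 7e 31]
query mem[0x06]=0xdd, mem[0x09]=0xc5, mem[0x07]=0x7e, mem[0x0a]=0xc4, mem[0x0e]=0x31

MEM[0x06,0x09,0x07,0x0a,0x0e] = dd c5 7e c4 31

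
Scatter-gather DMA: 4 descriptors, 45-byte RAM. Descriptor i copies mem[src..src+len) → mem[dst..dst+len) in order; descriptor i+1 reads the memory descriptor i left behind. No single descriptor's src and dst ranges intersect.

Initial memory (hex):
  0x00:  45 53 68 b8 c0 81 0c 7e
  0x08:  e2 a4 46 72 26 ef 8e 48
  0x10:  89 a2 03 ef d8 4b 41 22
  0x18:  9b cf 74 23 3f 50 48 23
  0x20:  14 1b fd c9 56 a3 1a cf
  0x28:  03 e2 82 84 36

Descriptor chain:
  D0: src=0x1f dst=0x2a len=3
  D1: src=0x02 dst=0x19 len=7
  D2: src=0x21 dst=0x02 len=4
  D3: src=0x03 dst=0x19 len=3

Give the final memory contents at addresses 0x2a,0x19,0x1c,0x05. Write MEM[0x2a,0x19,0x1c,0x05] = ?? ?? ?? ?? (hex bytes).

  after D0: wrote 3B at 0x2a = 23141b
  after D1: wrote 7B at 0x19 = 68b8c0810c7ee2
  after D2: wrote 4B at 0x02 = 1bfdc956
  after D3: wrote 3B at 0x19 = fdc956
query mem[0x2a]=0x23, mem[0x19]=0xfd, mem[0x1c]=0x81, mem[0x05]=0x56

MEM[0x2a,0x19,0x1c,0x05] = 23 fd 81 56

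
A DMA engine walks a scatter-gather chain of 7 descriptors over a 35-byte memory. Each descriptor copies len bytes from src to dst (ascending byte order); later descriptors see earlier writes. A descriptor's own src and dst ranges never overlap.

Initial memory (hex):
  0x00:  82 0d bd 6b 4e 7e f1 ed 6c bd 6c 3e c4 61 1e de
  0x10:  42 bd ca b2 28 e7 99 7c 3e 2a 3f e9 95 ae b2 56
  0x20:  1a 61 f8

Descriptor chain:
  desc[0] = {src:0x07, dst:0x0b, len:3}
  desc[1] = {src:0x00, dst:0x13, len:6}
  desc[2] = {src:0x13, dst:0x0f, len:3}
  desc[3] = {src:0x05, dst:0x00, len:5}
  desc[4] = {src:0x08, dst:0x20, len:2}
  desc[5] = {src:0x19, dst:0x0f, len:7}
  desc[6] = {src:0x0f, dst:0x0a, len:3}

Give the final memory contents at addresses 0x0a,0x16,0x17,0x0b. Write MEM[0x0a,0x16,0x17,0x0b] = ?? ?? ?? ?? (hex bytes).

MEM[0x0a,0x16,0x17,0x0b] = 2a 6b 4e 3f

#0 dst[0x0b+3] := {0xed,0x6c,0xbd}
#1 dst[0x13+6] := {0x82,0x0d,0xbd,0x6b,0x4e,0x7e}
#2 dst[0x0f+3] := {0x82,0x0d,0xbd}
#3 dst[0x00+5] := {0x7e,0xf1,0xed,0x6c,0xbd}
#4 dst[0x20+2] := {0x6c,0xbd}
#5 dst[0x0f+7] := {0x2a,0x3f,0xe9,0x95,0xae,0xb2,0x56}
#6 dst[0x0a+3] := {0x2a,0x3f,0xe9}
query mem[0x0a]=0x2a, mem[0x16]=0x6b, mem[0x17]=0x4e, mem[0x0b]=0x3f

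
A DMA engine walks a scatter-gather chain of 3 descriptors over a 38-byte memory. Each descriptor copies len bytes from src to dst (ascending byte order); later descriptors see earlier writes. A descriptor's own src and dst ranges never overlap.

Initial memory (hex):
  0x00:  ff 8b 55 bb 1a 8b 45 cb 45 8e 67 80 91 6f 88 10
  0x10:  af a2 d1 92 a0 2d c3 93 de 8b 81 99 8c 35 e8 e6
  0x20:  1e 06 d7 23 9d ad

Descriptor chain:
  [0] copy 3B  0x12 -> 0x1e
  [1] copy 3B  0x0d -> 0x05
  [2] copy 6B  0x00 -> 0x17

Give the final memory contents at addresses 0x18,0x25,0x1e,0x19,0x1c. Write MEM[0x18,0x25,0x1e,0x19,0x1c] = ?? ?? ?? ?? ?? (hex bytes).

#0 dst[0x1e+3] := {0xd1,0x92,0xa0}
#1 dst[0x05+3] := {0x6f,0x88,0x10}
#2 dst[0x17+6] := {0xff,0x8b,0x55,0xbb,0x1a,0x6f}
query mem[0x18]=0x8b, mem[0x25]=0xad, mem[0x1e]=0xd1, mem[0x19]=0x55, mem[0x1c]=0x6f

MEM[0x18,0x25,0x1e,0x19,0x1c] = 8b ad d1 55 6f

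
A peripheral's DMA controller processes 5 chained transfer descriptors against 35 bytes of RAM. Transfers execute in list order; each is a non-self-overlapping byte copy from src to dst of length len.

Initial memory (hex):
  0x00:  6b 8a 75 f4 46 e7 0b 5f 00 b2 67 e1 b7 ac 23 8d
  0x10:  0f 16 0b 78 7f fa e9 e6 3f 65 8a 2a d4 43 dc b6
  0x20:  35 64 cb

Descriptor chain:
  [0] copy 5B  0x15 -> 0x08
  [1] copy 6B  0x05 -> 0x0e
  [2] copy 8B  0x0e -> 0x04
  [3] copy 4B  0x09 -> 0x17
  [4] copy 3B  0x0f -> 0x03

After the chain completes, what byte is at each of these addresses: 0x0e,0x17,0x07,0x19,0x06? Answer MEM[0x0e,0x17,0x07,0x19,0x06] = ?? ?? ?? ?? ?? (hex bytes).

#0 dst[0x08+5] := {0xfa,0xe9,0xe6,0x3f,0x65}
#1 dst[0x0e+6] := {0xe7,0x0b,0x5f,0xfa,0xe9,0xe6}
#2 dst[0x04+8] := {0xe7,0x0b,0x5f,0xfa,0xe9,0xe6,0x7f,0xfa}
#3 dst[0x17+4] := {0xe6,0x7f,0xfa,0x65}
#4 dst[0x03+3] := {0x0b,0x5f,0xfa}
query mem[0x0e]=0xe7, mem[0x17]=0xe6, mem[0x07]=0xfa, mem[0x19]=0xfa, mem[0x06]=0x5f

MEM[0x0e,0x17,0x07,0x19,0x06] = e7 e6 fa fa 5f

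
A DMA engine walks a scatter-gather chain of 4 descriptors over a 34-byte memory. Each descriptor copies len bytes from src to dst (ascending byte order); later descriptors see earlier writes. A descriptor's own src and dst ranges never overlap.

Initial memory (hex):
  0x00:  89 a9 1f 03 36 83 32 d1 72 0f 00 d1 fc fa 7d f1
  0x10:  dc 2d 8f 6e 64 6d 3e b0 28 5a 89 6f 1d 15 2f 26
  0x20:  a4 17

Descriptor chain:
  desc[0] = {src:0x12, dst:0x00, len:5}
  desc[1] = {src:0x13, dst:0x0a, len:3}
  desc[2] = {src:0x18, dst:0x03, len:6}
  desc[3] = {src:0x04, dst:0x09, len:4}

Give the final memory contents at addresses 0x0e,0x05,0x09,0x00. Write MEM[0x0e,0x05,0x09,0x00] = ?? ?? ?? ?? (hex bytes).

D0: mem[0x00..0x04] <- [8f 6e 64 6d 3e]
D1: mem[0x0a..0x0c] <- [6e 64 6d]
D2: mem[0x03..0x08] <- [28 5a 89 6f 1d 15]
D3: mem[0x09..0x0c] <- [5a 89 6f 1d]
query mem[0x0e]=0x7d, mem[0x05]=0x89, mem[0x09]=0x5a, mem[0x00]=0x8f

MEM[0x0e,0x05,0x09,0x00] = 7d 89 5a 8f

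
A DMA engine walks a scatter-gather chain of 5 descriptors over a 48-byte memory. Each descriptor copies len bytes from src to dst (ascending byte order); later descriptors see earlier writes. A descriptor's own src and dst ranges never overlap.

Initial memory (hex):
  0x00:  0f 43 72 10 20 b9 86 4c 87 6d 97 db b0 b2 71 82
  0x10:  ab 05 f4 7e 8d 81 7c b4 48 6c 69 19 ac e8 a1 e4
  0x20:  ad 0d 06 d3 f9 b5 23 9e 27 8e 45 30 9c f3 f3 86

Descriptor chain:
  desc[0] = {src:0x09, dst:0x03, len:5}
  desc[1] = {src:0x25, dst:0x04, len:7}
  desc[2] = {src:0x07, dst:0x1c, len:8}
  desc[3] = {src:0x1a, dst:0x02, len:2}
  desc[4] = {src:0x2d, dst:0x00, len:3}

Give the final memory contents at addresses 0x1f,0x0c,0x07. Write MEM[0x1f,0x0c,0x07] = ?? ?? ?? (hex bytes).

MEM[0x1f,0x0c,0x07] = 30 b0 27

D0: mem[0x03..0x07] <- [6d 97 db b0 b2]
D1: mem[0x04..0x0a] <- [b5 23 9e 27 8e 45 30]
D2: mem[0x1c..0x23] <- [27 8e 45 30 db b0 b2 71]
D3: mem[0x02..0x03] <- [69 19]
D4: mem[0x00..0x02] <- [f3 f3 86]
query mem[0x1f]=0x30, mem[0x0c]=0xb0, mem[0x07]=0x27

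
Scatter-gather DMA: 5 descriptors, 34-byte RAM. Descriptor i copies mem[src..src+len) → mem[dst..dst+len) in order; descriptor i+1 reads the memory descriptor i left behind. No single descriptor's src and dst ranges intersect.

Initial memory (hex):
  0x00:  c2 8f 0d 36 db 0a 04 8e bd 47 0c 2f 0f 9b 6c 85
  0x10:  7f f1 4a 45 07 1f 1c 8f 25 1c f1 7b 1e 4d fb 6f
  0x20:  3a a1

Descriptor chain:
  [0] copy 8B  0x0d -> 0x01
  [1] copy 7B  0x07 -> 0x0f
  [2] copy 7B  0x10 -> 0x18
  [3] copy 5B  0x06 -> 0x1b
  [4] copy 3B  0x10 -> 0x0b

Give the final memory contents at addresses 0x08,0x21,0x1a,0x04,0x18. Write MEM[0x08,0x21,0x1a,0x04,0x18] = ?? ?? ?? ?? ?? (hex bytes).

D0: mem[0x01..0x08] <- [9b 6c 85 7f f1 4a 45 07]
D1: mem[0x0f..0x15] <- [45 07 47 0c 2f 0f 9b]
D2: mem[0x18..0x1e] <- [07 47 0c 2f 0f 9b 1c]
D3: mem[0x1b..0x1f] <- [4a 45 07 47 0c]
D4: mem[0x0b..0x0d] <- [07 47 0c]
query mem[0x08]=0x07, mem[0x21]=0xa1, mem[0x1a]=0x0c, mem[0x04]=0x7f, mem[0x18]=0x07

MEM[0x08,0x21,0x1a,0x04,0x18] = 07 a1 0c 7f 07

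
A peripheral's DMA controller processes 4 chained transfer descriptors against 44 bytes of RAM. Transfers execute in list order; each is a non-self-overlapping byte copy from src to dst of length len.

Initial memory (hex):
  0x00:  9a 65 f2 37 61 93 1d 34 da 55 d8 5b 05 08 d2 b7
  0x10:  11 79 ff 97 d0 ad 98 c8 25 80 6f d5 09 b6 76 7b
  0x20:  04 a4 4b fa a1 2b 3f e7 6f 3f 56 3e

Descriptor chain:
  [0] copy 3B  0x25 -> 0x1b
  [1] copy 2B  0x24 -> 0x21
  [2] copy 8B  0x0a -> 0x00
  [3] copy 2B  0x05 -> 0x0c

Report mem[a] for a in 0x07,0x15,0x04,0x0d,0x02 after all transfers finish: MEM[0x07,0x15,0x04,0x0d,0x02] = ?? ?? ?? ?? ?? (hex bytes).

MEM[0x07,0x15,0x04,0x0d,0x02] = 79 ad d2 11 05

D0: mem[0x1b..0x1d] <- [2b 3f e7]
D1: mem[0x21..0x22] <- [a1 2b]
D2: mem[0x00..0x07] <- [d8 5b 05 08 d2 b7 11 79]
D3: mem[0x0c..0x0d] <- [b7 11]
query mem[0x07]=0x79, mem[0x15]=0xad, mem[0x04]=0xd2, mem[0x0d]=0x11, mem[0x02]=0x05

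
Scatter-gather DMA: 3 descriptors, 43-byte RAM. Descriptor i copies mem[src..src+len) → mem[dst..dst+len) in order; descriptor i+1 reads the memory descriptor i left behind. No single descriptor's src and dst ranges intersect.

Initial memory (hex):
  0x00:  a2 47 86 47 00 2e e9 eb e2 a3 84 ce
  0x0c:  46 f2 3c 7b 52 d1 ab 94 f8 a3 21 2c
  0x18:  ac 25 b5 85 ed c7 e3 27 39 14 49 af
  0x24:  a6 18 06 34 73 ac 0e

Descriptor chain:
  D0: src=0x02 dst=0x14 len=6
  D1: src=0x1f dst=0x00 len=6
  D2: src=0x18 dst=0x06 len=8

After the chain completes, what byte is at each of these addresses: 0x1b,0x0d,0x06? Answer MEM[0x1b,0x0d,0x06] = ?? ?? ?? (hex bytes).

MEM[0x1b,0x0d,0x06] = 85 27 e9

  after D0: wrote 6B at 0x14 = 8647002ee9eb
  after D1: wrote 6B at 0x00 = 27391449afa6
  after D2: wrote 8B at 0x06 = e9ebb585edc7e327
query mem[0x1b]=0x85, mem[0x0d]=0x27, mem[0x06]=0xe9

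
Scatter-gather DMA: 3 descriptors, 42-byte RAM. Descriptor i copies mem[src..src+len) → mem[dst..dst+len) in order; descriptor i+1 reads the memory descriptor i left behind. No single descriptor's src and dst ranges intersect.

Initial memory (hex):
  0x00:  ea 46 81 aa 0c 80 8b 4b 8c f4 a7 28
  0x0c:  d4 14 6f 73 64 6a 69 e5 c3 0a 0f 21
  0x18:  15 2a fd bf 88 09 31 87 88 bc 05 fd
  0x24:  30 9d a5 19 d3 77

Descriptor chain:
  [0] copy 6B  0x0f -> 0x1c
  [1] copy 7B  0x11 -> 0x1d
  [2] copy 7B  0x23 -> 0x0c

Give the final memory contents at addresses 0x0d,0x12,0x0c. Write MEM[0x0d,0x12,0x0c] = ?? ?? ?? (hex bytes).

D0: mem[0x1c..0x21] <- [73 64 6a 69 e5 c3]
D1: mem[0x1d..0x23] <- [6a 69 e5 c3 0a 0f 21]
D2: mem[0x0c..0x12] <- [21 30 9d a5 19 d3 77]
query mem[0x0d]=0x30, mem[0x12]=0x77, mem[0x0c]=0x21

MEM[0x0d,0x12,0x0c] = 30 77 21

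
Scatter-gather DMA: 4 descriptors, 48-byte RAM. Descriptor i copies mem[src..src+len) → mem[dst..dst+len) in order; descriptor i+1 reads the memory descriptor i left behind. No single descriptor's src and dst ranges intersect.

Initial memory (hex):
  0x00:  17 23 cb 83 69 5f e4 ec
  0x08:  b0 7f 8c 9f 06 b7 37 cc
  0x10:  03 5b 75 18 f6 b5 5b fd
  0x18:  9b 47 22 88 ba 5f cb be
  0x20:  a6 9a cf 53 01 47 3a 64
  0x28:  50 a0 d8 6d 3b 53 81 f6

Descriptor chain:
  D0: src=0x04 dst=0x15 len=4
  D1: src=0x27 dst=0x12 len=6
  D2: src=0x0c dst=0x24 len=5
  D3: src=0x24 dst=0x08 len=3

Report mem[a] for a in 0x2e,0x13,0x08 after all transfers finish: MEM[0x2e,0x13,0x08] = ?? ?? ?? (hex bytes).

MEM[0x2e,0x13,0x08] = 81 50 06

[0] 0x04->0x15 len=4 : 69 5f e4 ec
[1] 0x27->0x12 len=6 : 64 50 a0 d8 6d 3b
[2] 0x0c->0x24 len=5 : 06 b7 37 cc 03
[3] 0x24->0x08 len=3 : 06 b7 37
query mem[0x2e]=0x81, mem[0x13]=0x50, mem[0x08]=0x06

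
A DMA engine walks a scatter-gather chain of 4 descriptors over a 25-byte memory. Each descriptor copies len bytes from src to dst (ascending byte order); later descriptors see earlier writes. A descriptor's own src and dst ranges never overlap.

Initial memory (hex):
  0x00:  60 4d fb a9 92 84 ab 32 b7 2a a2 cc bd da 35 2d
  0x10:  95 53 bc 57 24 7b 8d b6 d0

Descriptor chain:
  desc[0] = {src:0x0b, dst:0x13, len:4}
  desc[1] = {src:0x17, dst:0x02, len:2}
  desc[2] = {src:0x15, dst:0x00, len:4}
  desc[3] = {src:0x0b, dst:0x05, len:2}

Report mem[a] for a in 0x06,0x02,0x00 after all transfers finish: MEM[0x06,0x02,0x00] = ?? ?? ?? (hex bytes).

#0 dst[0x13+4] := {0xcc,0xbd,0xda,0x35}
#1 dst[0x02+2] := {0xb6,0xd0}
#2 dst[0x00+4] := {0xda,0x35,0xb6,0xd0}
#3 dst[0x05+2] := {0xcc,0xbd}
query mem[0x06]=0xbd, mem[0x02]=0xb6, mem[0x00]=0xda

MEM[0x06,0x02,0x00] = bd b6 da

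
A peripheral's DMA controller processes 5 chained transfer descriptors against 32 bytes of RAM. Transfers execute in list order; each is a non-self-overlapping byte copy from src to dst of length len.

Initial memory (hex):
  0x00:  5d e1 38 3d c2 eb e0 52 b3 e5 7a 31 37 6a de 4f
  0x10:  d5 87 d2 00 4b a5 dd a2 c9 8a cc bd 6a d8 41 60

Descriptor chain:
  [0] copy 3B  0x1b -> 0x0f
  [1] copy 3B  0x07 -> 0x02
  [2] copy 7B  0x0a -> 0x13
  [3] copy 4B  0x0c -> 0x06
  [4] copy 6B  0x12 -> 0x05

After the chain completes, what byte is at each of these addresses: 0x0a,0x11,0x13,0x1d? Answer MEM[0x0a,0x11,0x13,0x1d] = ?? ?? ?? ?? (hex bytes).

#0 dst[0x0f+3] := {0xbd,0x6a,0xd8}
#1 dst[0x02+3] := {0x52,0xb3,0xe5}
#2 dst[0x13+7] := {0x7a,0x31,0x37,0x6a,0xde,0xbd,0x6a}
#3 dst[0x06+4] := {0x37,0x6a,0xde,0xbd}
#4 dst[0x05+6] := {0xd2,0x7a,0x31,0x37,0x6a,0xde}
query mem[0x0a]=0xde, mem[0x11]=0xd8, mem[0x13]=0x7a, mem[0x1d]=0xd8

MEM[0x0a,0x11,0x13,0x1d] = de d8 7a d8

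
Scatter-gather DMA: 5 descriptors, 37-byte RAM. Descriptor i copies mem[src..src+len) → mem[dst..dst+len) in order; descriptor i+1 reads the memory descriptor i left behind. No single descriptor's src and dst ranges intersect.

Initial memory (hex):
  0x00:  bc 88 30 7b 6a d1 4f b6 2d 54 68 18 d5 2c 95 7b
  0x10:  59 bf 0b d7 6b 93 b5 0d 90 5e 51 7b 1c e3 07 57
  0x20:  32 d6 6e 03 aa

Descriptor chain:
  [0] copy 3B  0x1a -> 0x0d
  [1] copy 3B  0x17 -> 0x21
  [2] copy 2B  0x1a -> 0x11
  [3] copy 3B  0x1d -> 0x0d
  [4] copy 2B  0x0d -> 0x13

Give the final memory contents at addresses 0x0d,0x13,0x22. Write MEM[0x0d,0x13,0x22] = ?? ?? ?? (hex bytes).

  after D0: wrote 3B at 0x0d = 517b1c
  after D1: wrote 3B at 0x21 = 0d905e
  after D2: wrote 2B at 0x11 = 517b
  after D3: wrote 3B at 0x0d = e30757
  after D4: wrote 2B at 0x13 = e307
query mem[0x0d]=0xe3, mem[0x13]=0xe3, mem[0x22]=0x90

MEM[0x0d,0x13,0x22] = e3 e3 90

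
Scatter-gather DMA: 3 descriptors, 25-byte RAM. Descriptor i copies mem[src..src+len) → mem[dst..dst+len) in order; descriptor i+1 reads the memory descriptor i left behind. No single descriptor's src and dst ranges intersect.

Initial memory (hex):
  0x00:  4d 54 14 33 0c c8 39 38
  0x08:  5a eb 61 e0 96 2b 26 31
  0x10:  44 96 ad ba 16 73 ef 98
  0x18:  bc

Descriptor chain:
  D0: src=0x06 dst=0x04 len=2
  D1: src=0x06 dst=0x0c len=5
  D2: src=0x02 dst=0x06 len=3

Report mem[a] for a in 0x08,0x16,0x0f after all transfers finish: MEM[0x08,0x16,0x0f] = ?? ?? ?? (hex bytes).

MEM[0x08,0x16,0x0f] = 39 ef eb

[0] 0x06->0x04 len=2 : 39 38
[1] 0x06->0x0c len=5 : 39 38 5a eb 61
[2] 0x02->0x06 len=3 : 14 33 39
query mem[0x08]=0x39, mem[0x16]=0xef, mem[0x0f]=0xeb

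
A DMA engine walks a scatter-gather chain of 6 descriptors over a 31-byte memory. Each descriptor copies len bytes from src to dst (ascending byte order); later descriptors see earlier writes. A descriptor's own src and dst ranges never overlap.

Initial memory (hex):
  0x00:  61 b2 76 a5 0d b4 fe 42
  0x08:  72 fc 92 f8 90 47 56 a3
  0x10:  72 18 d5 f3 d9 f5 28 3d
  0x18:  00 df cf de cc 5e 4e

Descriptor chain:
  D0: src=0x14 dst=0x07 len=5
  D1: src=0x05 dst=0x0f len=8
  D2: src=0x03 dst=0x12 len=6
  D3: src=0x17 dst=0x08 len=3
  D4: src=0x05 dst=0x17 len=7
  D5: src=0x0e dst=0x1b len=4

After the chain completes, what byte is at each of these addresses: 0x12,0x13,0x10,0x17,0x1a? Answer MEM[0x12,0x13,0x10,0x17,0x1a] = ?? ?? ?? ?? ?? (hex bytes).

MEM[0x12,0x13,0x10,0x17,0x1a] = a5 0d fe b4 f5

[0] 0x14->0x07 len=5 : d9 f5 28 3d 00
[1] 0x05->0x0f len=8 : b4 fe d9 f5 28 3d 00 90
[2] 0x03->0x12 len=6 : a5 0d b4 fe d9 f5
[3] 0x17->0x08 len=3 : f5 00 df
[4] 0x05->0x17 len=7 : b4 fe d9 f5 00 df 00
[5] 0x0e->0x1b len=4 : 56 b4 fe d9
query mem[0x12]=0xa5, mem[0x13]=0x0d, mem[0x10]=0xfe, mem[0x17]=0xb4, mem[0x1a]=0xf5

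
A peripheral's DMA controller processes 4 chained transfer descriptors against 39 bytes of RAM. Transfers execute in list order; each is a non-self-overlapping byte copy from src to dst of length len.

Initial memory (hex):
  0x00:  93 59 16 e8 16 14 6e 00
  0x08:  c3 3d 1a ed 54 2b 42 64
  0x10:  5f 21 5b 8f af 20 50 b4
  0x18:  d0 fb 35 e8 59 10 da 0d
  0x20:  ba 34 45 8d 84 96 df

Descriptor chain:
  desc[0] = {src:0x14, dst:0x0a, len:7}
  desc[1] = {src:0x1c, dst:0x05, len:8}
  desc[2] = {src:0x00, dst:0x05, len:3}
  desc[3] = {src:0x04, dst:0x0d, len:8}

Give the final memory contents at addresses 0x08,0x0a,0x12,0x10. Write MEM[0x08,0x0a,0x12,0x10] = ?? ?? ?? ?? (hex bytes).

#0 dst[0x0a+7] := {0xaf,0x20,0x50,0xb4,0xd0,0xfb,0x35}
#1 dst[0x05+8] := {0x59,0x10,0xda,0x0d,0xba,0x34,0x45,0x8d}
#2 dst[0x05+3] := {0x93,0x59,0x16}
#3 dst[0x0d+8] := {0x16,0x93,0x59,0x16,0x0d,0xba,0x34,0x45}
query mem[0x08]=0x0d, mem[0x0a]=0x34, mem[0x12]=0xba, mem[0x10]=0x16

MEM[0x08,0x0a,0x12,0x10] = 0d 34 ba 16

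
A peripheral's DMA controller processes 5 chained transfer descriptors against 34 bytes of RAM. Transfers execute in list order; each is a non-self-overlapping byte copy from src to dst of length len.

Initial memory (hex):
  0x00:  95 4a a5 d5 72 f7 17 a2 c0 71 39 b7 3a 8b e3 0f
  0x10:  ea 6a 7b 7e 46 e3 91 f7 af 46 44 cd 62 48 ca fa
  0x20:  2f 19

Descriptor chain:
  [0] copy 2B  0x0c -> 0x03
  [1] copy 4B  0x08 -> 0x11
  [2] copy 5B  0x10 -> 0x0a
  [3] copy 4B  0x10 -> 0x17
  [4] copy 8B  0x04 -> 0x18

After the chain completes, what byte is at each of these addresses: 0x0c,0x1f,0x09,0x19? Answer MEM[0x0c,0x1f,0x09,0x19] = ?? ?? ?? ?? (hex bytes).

MEM[0x0c,0x1f,0x09,0x19] = 71 c0 71 f7

#0 dst[0x03+2] := {0x3a,0x8b}
#1 dst[0x11+4] := {0xc0,0x71,0x39,0xb7}
#2 dst[0x0a+5] := {0xea,0xc0,0x71,0x39,0xb7}
#3 dst[0x17+4] := {0xea,0xc0,0x71,0x39}
#4 dst[0x18+8] := {0x8b,0xf7,0x17,0xa2,0xc0,0x71,0xea,0xc0}
query mem[0x0c]=0x71, mem[0x1f]=0xc0, mem[0x09]=0x71, mem[0x19]=0xf7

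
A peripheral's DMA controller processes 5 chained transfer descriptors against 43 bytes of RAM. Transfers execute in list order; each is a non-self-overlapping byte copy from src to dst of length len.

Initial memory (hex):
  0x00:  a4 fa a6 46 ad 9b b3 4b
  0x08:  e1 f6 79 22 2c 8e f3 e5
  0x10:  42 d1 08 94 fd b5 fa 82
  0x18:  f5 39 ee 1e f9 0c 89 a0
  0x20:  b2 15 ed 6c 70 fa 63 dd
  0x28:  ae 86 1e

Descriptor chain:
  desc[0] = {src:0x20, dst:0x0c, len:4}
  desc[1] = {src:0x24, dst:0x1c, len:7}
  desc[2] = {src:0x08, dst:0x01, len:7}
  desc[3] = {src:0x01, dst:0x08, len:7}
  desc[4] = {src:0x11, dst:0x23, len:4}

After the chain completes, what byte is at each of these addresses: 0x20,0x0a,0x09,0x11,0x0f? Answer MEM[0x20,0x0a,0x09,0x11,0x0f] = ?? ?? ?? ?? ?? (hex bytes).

  after D0: wrote 4B at 0x0c = b215ed6c
  after D1: wrote 7B at 0x1c = 70fa63ddae861e
  after D2: wrote 7B at 0x01 = e1f67922b215ed
  after D3: wrote 7B at 0x08 = e1f67922b215ed
  after D4: wrote 4B at 0x23 = d10894fd
query mem[0x20]=0xae, mem[0x0a]=0x79, mem[0x09]=0xf6, mem[0x11]=0xd1, mem[0x0f]=0x6c

MEM[0x20,0x0a,0x09,0x11,0x0f] = ae 79 f6 d1 6c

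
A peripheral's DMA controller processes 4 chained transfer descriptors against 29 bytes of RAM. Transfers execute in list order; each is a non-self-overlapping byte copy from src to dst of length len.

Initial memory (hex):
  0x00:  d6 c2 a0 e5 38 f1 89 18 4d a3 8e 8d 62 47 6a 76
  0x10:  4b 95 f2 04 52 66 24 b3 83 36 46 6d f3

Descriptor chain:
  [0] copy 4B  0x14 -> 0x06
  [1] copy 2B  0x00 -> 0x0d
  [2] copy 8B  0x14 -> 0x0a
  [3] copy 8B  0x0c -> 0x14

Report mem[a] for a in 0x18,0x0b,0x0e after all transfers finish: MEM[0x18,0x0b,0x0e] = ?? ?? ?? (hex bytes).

MEM[0x18,0x0b,0x0e] = 46 66 83

  after D0: wrote 4B at 0x06 = 526624b3
  after D1: wrote 2B at 0x0d = d6c2
  after D2: wrote 8B at 0x0a = 526624b38336466d
  after D3: wrote 8B at 0x14 = 24b38336466df204
query mem[0x18]=0x46, mem[0x0b]=0x66, mem[0x0e]=0x83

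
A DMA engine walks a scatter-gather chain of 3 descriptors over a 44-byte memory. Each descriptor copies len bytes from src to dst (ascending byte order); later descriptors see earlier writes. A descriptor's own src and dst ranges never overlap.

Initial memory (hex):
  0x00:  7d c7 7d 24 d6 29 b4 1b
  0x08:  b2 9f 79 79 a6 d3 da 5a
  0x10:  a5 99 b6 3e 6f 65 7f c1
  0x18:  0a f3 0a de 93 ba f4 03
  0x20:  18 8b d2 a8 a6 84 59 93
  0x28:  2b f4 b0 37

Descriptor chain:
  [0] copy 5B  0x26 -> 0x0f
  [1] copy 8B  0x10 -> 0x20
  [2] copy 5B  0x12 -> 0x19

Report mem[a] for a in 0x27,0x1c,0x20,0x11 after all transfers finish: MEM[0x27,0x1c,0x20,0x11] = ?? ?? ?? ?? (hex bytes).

MEM[0x27,0x1c,0x20,0x11] = c1 65 93 2b

#0 dst[0x0f+5] := {0x59,0x93,0x2b,0xf4,0xb0}
#1 dst[0x20+8] := {0x93,0x2b,0xf4,0xb0,0x6f,0x65,0x7f,0xc1}
#2 dst[0x19+5] := {0xf4,0xb0,0x6f,0x65,0x7f}
query mem[0x27]=0xc1, mem[0x1c]=0x65, mem[0x20]=0x93, mem[0x11]=0x2b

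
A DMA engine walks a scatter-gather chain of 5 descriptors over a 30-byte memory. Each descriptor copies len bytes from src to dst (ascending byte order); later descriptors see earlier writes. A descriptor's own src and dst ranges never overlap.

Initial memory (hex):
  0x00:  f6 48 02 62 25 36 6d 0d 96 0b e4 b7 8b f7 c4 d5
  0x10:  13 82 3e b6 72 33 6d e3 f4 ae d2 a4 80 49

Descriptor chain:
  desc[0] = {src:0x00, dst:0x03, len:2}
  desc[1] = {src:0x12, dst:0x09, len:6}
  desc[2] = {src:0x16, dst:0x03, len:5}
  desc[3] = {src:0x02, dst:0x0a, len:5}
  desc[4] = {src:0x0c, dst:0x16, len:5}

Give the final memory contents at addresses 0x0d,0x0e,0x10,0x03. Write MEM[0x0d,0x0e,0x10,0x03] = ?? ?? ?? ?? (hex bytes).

#0 dst[0x03+2] := {0xf6,0x48}
#1 dst[0x09+6] := {0x3e,0xb6,0x72,0x33,0x6d,0xe3}
#2 dst[0x03+5] := {0x6d,0xe3,0xf4,0xae,0xd2}
#3 dst[0x0a+5] := {0x02,0x6d,0xe3,0xf4,0xae}
#4 dst[0x16+5] := {0xe3,0xf4,0xae,0xd5,0x13}
query mem[0x0d]=0xf4, mem[0x0e]=0xae, mem[0x10]=0x13, mem[0x03]=0x6d

MEM[0x0d,0x0e,0x10,0x03] = f4 ae 13 6d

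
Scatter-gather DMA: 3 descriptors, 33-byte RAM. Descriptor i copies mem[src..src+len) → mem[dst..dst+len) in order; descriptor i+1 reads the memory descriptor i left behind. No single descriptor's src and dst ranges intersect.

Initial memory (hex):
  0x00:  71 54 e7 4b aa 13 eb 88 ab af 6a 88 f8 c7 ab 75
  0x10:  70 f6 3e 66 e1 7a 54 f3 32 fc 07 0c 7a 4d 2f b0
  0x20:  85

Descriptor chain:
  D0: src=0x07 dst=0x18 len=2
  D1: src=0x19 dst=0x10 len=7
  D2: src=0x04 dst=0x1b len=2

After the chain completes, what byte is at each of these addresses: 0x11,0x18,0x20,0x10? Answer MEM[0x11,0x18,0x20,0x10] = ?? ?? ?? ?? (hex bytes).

MEM[0x11,0x18,0x20,0x10] = 07 88 85 ab

D0: mem[0x18..0x19] <- [88 ab]
D1: mem[0x10..0x16] <- [ab 07 0c 7a 4d 2f b0]
D2: mem[0x1b..0x1c] <- [aa 13]
query mem[0x11]=0x07, mem[0x18]=0x88, mem[0x20]=0x85, mem[0x10]=0xab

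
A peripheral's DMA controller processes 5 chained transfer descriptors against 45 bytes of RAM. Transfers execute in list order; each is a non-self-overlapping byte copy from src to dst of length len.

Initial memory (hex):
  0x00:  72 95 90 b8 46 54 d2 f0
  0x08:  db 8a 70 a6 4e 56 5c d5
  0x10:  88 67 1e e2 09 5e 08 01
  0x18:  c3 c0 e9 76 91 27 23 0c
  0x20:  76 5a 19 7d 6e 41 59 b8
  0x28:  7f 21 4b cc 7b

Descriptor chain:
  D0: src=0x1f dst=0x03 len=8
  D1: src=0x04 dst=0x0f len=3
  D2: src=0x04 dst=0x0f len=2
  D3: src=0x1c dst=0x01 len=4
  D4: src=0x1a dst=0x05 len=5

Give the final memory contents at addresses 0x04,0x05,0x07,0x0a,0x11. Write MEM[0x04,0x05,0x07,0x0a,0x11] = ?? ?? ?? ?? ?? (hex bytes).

MEM[0x04,0x05,0x07,0x0a,0x11] = 0c e9 91 59 19

#0 dst[0x03+8] := {0x0c,0x76,0x5a,0x19,0x7d,0x6e,0x41,0x59}
#1 dst[0x0f+3] := {0x76,0x5a,0x19}
#2 dst[0x0f+2] := {0x76,0x5a}
#3 dst[0x01+4] := {0x91,0x27,0x23,0x0c}
#4 dst[0x05+5] := {0xe9,0x76,0x91,0x27,0x23}
query mem[0x04]=0x0c, mem[0x05]=0xe9, mem[0x07]=0x91, mem[0x0a]=0x59, mem[0x11]=0x19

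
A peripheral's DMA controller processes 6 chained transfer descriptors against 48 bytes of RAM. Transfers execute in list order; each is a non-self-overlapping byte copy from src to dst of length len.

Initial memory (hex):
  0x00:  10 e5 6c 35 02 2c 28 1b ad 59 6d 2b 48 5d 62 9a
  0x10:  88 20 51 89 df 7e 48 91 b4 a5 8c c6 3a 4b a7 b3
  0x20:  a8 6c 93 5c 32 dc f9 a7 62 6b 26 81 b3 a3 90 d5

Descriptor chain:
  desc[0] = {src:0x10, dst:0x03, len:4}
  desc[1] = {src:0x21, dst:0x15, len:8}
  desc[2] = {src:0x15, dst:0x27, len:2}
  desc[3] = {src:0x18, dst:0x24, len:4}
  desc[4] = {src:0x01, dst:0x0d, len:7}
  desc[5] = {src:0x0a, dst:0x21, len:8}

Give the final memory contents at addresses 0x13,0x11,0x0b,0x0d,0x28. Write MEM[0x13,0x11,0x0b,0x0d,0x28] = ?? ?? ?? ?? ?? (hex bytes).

#0 dst[0x03+4] := {0x88,0x20,0x51,0x89}
#1 dst[0x15+8] := {0x6c,0x93,0x5c,0x32,0xdc,0xf9,0xa7,0x62}
#2 dst[0x27+2] := {0x6c,0x93}
#3 dst[0x24+4] := {0x32,0xdc,0xf9,0xa7}
#4 dst[0x0d+7] := {0xe5,0x6c,0x88,0x20,0x51,0x89,0x1b}
#5 dst[0x21+8] := {0x6d,0x2b,0x48,0xe5,0x6c,0x88,0x20,0x51}
query mem[0x13]=0x1b, mem[0x11]=0x51, mem[0x0b]=0x2b, mem[0x0d]=0xe5, mem[0x28]=0x51

MEM[0x13,0x11,0x0b,0x0d,0x28] = 1b 51 2b e5 51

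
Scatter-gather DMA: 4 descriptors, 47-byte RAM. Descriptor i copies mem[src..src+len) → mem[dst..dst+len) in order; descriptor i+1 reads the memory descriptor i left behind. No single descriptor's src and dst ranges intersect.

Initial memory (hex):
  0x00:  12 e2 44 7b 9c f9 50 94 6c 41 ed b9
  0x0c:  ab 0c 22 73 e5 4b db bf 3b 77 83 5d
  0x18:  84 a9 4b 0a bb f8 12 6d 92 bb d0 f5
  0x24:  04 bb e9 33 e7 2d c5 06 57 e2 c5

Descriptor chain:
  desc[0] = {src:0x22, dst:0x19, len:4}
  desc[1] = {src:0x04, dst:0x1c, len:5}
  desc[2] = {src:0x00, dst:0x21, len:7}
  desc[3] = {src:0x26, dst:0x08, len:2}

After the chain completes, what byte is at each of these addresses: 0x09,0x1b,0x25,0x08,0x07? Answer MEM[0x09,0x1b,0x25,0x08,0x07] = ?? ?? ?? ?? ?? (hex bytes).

MEM[0x09,0x1b,0x25,0x08,0x07] = 50 04 9c f9 94

[0] 0x22->0x19 len=4 : d0 f5 04 bb
[1] 0x04->0x1c len=5 : 9c f9 50 94 6c
[2] 0x00->0x21 len=7 : 12 e2 44 7b 9c f9 50
[3] 0x26->0x08 len=2 : f9 50
query mem[0x09]=0x50, mem[0x1b]=0x04, mem[0x25]=0x9c, mem[0x08]=0xf9, mem[0x07]=0x94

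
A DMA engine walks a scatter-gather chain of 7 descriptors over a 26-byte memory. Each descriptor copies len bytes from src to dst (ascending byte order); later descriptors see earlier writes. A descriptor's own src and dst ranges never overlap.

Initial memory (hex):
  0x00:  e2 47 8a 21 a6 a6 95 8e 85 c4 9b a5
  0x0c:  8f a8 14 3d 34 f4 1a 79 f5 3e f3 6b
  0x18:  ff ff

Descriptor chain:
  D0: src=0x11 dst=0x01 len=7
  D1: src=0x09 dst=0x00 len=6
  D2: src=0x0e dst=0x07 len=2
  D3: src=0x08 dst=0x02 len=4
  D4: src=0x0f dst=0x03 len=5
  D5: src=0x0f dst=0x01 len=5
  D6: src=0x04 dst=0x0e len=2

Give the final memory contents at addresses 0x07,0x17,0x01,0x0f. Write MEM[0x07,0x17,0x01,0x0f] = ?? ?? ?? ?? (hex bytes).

#0 dst[0x01+7] := {0xf4,0x1a,0x79,0xf5,0x3e,0xf3,0x6b}
#1 dst[0x00+6] := {0xc4,0x9b,0xa5,0x8f,0xa8,0x14}
#2 dst[0x07+2] := {0x14,0x3d}
#3 dst[0x02+4] := {0x3d,0xc4,0x9b,0xa5}
#4 dst[0x03+5] := {0x3d,0x34,0xf4,0x1a,0x79}
#5 dst[0x01+5] := {0x3d,0x34,0xf4,0x1a,0x79}
#6 dst[0x0e+2] := {0x1a,0x79}
query mem[0x07]=0x79, mem[0x17]=0x6b, mem[0x01]=0x3d, mem[0x0f]=0x79

MEM[0x07,0x17,0x01,0x0f] = 79 6b 3d 79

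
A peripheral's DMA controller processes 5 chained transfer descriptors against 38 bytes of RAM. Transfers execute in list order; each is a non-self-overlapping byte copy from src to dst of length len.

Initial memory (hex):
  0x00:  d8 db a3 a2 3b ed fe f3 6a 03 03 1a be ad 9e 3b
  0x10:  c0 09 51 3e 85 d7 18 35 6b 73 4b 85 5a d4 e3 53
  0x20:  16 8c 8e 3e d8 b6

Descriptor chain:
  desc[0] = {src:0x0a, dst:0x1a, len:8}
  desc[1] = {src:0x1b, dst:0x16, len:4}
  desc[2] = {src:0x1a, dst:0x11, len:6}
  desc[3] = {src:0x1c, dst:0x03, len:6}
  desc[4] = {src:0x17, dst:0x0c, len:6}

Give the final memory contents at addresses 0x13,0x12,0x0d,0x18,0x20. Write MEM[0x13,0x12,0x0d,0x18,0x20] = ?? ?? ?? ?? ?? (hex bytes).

MEM[0x13,0x12,0x0d,0x18,0x20] = be 1a ad ad c0

[0] 0x0a->0x1a len=8 : 03 1a be ad 9e 3b c0 09
[1] 0x1b->0x16 len=4 : 1a be ad 9e
[2] 0x1a->0x11 len=6 : 03 1a be ad 9e 3b
[3] 0x1c->0x03 len=6 : be ad 9e 3b c0 09
[4] 0x17->0x0c len=6 : be ad 9e 03 1a be
query mem[0x13]=0xbe, mem[0x12]=0x1a, mem[0x0d]=0xad, mem[0x18]=0xad, mem[0x20]=0xc0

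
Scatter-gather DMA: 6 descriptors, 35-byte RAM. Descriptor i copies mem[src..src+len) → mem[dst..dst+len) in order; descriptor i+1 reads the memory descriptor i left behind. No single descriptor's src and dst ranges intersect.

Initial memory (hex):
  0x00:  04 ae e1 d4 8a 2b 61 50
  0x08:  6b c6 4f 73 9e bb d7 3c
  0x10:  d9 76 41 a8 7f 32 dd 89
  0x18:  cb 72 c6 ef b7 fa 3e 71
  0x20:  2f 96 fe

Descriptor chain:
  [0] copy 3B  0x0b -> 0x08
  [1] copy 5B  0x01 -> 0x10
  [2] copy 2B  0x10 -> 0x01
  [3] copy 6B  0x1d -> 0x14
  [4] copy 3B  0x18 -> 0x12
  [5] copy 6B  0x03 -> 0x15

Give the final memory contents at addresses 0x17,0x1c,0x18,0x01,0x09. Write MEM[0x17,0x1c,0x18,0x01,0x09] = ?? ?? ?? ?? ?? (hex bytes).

MEM[0x17,0x1c,0x18,0x01,0x09] = 2b b7 61 ae 9e

D0: mem[0x08..0x0a] <- [73 9e bb]
D1: mem[0x10..0x14] <- [ae e1 d4 8a 2b]
D2: mem[0x01..0x02] <- [ae e1]
D3: mem[0x14..0x19] <- [fa 3e 71 2f 96 fe]
D4: mem[0x12..0x14] <- [96 fe c6]
D5: mem[0x15..0x1a] <- [d4 8a 2b 61 50 73]
query mem[0x17]=0x2b, mem[0x1c]=0xb7, mem[0x18]=0x61, mem[0x01]=0xae, mem[0x09]=0x9e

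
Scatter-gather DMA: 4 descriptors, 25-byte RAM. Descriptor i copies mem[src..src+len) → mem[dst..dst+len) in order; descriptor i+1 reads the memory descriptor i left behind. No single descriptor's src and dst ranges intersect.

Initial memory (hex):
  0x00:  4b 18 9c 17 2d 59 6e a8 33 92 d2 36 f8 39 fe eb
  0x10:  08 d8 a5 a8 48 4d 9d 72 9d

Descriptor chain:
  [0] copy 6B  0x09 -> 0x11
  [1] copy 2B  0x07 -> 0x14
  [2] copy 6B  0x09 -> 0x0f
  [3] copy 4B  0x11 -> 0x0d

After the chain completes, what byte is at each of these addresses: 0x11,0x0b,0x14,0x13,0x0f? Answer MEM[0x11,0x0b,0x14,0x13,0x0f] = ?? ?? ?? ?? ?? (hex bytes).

  after D0: wrote 6B at 0x11 = 92d236f839fe
  after D1: wrote 2B at 0x14 = a833
  after D2: wrote 6B at 0x0f = 92d236f839fe
  after D3: wrote 4B at 0x0d = 36f839fe
query mem[0x11]=0x36, mem[0x0b]=0x36, mem[0x14]=0xfe, mem[0x13]=0x39, mem[0x0f]=0x39

MEM[0x11,0x0b,0x14,0x13,0x0f] = 36 36 fe 39 39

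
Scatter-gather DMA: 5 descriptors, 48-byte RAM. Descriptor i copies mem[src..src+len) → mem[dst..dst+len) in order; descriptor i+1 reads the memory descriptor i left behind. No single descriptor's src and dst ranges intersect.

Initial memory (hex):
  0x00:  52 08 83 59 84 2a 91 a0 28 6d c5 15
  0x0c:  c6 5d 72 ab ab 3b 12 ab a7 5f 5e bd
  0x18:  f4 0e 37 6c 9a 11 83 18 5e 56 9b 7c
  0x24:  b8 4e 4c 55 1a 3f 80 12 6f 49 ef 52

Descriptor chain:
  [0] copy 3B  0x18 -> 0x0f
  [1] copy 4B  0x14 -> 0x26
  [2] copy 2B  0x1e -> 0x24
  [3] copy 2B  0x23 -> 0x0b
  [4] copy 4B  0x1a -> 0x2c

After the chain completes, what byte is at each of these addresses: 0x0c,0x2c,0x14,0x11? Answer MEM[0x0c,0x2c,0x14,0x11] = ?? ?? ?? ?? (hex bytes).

#0 dst[0x0f+3] := {0xf4,0x0e,0x37}
#1 dst[0x26+4] := {0xa7,0x5f,0x5e,0xbd}
#2 dst[0x24+2] := {0x83,0x18}
#3 dst[0x0b+2] := {0x7c,0x83}
#4 dst[0x2c+4] := {0x37,0x6c,0x9a,0x11}
query mem[0x0c]=0x83, mem[0x2c]=0x37, mem[0x14]=0xa7, mem[0x11]=0x37

MEM[0x0c,0x2c,0x14,0x11] = 83 37 a7 37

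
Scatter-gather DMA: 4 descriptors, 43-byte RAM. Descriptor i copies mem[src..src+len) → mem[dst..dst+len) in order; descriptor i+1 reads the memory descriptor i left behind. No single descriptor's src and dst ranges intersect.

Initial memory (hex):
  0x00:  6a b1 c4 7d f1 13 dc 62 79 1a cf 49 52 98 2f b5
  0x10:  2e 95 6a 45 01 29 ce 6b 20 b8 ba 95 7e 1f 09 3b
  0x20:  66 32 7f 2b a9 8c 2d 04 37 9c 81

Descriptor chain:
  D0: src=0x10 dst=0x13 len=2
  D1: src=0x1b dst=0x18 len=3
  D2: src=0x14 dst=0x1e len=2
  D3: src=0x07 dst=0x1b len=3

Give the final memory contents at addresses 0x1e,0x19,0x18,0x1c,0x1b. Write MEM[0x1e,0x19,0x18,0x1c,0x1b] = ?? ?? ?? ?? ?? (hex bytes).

D0: mem[0x13..0x14] <- [2e 95]
D1: mem[0x18..0x1a] <- [95 7e 1f]
D2: mem[0x1e..0x1f] <- [95 29]
D3: mem[0x1b..0x1d] <- [62 79 1a]
query mem[0x1e]=0x95, mem[0x19]=0x7e, mem[0x18]=0x95, mem[0x1c]=0x79, mem[0x1b]=0x62

MEM[0x1e,0x19,0x18,0x1c,0x1b] = 95 7e 95 79 62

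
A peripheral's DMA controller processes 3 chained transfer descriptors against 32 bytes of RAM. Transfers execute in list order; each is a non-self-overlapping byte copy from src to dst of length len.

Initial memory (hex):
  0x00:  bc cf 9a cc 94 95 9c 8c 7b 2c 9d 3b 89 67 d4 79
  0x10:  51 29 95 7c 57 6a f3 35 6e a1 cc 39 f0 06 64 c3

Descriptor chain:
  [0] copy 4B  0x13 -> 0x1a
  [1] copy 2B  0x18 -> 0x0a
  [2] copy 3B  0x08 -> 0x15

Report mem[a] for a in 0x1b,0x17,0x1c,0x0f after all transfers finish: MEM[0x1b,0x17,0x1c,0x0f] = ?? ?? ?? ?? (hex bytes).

MEM[0x1b,0x17,0x1c,0x0f] = 57 6e 6a 79

[0] 0x13->0x1a len=4 : 7c 57 6a f3
[1] 0x18->0x0a len=2 : 6e a1
[2] 0x08->0x15 len=3 : 7b 2c 6e
query mem[0x1b]=0x57, mem[0x17]=0x6e, mem[0x1c]=0x6a, mem[0x0f]=0x79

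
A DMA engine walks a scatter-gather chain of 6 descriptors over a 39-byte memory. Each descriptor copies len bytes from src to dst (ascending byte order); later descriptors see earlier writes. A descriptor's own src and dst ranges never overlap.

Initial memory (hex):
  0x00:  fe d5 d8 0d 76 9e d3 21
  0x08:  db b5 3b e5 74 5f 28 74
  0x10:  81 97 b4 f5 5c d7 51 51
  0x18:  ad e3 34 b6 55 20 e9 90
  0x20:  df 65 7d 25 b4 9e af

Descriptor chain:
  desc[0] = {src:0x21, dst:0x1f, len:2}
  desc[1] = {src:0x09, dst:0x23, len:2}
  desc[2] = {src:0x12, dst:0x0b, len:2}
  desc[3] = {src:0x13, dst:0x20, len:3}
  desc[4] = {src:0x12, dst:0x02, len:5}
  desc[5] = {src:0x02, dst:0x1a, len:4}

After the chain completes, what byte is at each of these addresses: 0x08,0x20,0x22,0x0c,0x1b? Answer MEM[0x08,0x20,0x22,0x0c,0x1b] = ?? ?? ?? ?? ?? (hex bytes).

#0 dst[0x1f+2] := {0x65,0x7d}
#1 dst[0x23+2] := {0xb5,0x3b}
#2 dst[0x0b+2] := {0xb4,0xf5}
#3 dst[0x20+3] := {0xf5,0x5c,0xd7}
#4 dst[0x02+5] := {0xb4,0xf5,0x5c,0xd7,0x51}
#5 dst[0x1a+4] := {0xb4,0xf5,0x5c,0xd7}
query mem[0x08]=0xdb, mem[0x20]=0xf5, mem[0x22]=0xd7, mem[0x0c]=0xf5, mem[0x1b]=0xf5

MEM[0x08,0x20,0x22,0x0c,0x1b] = db f5 d7 f5 f5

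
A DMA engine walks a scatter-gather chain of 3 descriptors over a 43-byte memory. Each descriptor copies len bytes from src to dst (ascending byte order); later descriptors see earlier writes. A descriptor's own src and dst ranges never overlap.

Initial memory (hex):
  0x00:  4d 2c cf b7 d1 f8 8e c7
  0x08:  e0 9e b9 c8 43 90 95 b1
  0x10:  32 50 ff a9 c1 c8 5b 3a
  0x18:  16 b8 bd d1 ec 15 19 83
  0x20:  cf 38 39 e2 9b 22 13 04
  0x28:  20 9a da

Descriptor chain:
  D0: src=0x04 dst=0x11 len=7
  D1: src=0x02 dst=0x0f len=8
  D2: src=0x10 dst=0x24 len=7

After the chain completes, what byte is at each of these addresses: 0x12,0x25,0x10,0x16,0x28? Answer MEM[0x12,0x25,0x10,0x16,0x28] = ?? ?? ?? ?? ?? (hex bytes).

MEM[0x12,0x25,0x10,0x16,0x28] = f8 d1 b7 9e c7

[0] 0x04->0x11 len=7 : d1 f8 8e c7 e0 9e b9
[1] 0x02->0x0f len=8 : cf b7 d1 f8 8e c7 e0 9e
[2] 0x10->0x24 len=7 : b7 d1 f8 8e c7 e0 9e
query mem[0x12]=0xf8, mem[0x25]=0xd1, mem[0x10]=0xb7, mem[0x16]=0x9e, mem[0x28]=0xc7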